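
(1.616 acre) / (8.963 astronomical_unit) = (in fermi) 4.877e+06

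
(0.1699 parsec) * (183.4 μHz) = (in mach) 2.824e+09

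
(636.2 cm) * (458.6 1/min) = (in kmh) 175.1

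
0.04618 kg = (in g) 46.18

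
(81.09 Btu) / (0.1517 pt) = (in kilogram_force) 1.63e+08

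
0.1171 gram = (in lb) 0.0002582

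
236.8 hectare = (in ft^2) 2.549e+07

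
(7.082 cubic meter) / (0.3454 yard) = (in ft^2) 241.4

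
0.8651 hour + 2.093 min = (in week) 0.005357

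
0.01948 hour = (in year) 2.224e-06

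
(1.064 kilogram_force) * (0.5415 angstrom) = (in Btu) 5.355e-13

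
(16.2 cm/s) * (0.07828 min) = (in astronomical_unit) 5.086e-12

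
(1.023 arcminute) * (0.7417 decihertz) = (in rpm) 0.0002108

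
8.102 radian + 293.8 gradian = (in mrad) 1.272e+04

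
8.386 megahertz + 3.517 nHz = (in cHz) 8.386e+08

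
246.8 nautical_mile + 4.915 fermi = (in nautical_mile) 246.8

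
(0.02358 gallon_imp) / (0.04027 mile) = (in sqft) 1.78e-05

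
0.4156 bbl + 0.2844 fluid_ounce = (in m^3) 0.06608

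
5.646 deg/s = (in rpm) 0.941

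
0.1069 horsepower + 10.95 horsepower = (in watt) 8245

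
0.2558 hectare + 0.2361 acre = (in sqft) 3.782e+04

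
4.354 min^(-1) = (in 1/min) 4.354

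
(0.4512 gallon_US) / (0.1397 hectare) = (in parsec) 3.962e-23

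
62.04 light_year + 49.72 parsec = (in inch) 8.351e+19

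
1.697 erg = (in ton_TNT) 4.056e-17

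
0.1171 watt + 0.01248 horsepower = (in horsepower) 0.01264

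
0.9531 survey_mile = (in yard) 1677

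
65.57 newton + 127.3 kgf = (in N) 1314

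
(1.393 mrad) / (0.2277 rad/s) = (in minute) 0.000102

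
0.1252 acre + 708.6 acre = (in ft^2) 3.087e+07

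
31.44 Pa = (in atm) 0.0003103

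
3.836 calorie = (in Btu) 0.01521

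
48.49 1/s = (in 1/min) 2909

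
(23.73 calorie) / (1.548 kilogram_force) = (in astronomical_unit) 4.372e-11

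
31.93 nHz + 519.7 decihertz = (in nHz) 5.197e+10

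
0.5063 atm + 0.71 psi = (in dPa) 5.62e+05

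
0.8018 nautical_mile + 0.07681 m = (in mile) 0.9227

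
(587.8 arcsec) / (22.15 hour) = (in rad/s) 3.574e-08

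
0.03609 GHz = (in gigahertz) 0.03609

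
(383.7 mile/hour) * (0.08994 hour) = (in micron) 5.554e+10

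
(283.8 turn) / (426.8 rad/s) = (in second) 4.178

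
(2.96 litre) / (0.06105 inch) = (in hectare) 0.0001909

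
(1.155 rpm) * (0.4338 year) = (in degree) 9.48e+07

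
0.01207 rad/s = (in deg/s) 0.6916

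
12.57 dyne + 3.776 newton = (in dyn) 3.776e+05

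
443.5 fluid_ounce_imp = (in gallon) 3.329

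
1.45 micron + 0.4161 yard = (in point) 1079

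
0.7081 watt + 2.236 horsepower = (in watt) 1668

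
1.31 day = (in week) 0.1871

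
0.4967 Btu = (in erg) 5.24e+09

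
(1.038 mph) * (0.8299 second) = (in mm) 385.1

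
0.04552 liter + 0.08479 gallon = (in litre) 0.3665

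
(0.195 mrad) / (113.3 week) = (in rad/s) 2.846e-12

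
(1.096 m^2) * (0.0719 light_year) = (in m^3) 7.455e+14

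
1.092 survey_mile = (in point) 4.982e+06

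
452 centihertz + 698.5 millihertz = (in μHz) 5.219e+06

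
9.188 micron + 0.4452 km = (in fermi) 4.452e+17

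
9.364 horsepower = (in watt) 6983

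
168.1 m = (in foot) 551.5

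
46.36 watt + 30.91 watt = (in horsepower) 0.1036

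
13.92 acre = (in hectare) 5.633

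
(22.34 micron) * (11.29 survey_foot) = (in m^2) 7.688e-05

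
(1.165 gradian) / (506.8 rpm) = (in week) 5.701e-10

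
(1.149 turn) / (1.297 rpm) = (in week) 8.789e-05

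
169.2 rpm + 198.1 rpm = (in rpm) 367.3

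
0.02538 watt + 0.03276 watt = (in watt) 0.05814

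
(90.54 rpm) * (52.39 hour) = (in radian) 1.788e+06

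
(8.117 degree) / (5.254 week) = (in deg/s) 2.554e-06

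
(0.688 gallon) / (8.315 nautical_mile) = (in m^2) 1.691e-07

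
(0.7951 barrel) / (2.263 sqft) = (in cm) 60.13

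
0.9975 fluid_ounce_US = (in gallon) 0.007793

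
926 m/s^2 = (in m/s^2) 926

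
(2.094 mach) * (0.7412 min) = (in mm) 3.171e+07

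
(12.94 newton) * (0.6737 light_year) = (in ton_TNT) 1.971e+07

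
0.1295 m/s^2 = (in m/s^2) 0.1295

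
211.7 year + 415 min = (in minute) 1.113e+08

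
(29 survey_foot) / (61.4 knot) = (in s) 0.2798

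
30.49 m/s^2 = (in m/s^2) 30.49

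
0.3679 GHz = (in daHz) 3.679e+07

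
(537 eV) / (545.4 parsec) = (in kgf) 5.213e-37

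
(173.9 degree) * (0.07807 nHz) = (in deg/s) 1.358e-08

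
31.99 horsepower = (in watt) 2.385e+04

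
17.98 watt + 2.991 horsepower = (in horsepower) 3.015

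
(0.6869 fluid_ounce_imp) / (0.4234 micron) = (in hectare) 0.00461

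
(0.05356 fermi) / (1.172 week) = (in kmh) 2.72e-22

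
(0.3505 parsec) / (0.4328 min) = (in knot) 8.096e+14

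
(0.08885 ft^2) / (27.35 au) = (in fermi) 2.017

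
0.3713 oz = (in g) 10.53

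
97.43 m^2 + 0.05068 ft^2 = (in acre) 0.02408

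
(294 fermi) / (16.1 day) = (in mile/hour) 4.728e-19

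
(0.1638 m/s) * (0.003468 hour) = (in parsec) 6.627e-17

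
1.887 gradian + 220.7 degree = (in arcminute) 1.334e+04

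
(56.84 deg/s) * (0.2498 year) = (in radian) 7.815e+06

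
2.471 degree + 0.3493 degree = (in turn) 0.007834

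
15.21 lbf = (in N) 67.66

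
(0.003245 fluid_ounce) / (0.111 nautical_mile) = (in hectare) 4.668e-14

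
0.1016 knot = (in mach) 0.0001535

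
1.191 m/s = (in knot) 2.315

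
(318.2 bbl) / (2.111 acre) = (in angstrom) 5.922e+07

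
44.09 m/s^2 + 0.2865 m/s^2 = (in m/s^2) 44.38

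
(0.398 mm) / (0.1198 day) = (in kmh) 1.384e-07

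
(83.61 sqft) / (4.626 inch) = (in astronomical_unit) 4.419e-10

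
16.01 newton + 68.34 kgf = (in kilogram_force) 69.97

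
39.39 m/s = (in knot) 76.57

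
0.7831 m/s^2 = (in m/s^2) 0.7831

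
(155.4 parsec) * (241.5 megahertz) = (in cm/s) 1.158e+29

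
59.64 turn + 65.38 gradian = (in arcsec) 7.751e+07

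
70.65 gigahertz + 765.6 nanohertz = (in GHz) 70.65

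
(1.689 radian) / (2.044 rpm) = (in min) 0.1315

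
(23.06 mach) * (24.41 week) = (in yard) 1.268e+11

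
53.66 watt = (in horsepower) 0.07196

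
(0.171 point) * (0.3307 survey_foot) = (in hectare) 6.081e-10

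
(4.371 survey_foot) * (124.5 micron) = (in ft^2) 0.001785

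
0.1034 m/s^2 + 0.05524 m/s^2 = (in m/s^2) 0.1586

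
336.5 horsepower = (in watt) 2.509e+05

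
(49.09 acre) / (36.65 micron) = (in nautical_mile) 2.927e+06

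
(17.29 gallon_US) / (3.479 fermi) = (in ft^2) 2.025e+14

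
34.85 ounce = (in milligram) 9.88e+05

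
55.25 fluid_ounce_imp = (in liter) 1.57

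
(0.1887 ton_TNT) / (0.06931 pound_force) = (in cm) 2.561e+11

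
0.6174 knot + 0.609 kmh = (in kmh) 1.752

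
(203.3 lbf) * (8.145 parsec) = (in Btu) 2.154e+17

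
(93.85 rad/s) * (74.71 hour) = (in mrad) 2.524e+10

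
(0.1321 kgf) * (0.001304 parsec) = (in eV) 3.253e+32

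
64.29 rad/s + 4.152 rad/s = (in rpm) 653.6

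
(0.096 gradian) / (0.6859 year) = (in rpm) 6.657e-10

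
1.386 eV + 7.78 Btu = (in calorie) 1962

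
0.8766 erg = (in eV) 5.471e+11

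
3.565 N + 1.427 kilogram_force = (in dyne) 1.756e+06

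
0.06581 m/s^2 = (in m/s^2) 0.06581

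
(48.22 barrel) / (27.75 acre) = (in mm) 0.06827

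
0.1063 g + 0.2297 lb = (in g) 104.3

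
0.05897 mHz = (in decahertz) 5.897e-06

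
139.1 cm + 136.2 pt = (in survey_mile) 0.0008942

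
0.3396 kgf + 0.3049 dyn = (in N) 3.33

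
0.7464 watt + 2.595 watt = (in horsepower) 0.004481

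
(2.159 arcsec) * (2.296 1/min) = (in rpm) 3.825e-06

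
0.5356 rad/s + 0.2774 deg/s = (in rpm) 5.161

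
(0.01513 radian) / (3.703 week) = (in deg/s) 3.871e-07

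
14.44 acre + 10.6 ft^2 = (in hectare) 5.844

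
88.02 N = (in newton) 88.02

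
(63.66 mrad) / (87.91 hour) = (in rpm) 1.921e-06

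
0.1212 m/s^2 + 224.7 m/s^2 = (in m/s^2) 224.8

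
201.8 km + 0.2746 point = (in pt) 5.72e+08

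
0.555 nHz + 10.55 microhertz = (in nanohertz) 1.055e+04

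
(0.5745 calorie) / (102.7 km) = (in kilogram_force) 2.387e-06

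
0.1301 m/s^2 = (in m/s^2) 0.1301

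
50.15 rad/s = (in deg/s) 2873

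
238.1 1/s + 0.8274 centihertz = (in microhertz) 2.381e+08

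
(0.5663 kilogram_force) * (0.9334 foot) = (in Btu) 0.001498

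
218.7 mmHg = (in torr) 218.7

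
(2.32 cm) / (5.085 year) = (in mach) 4.249e-13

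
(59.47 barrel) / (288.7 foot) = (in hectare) 1.074e-05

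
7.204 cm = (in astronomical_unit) 4.816e-13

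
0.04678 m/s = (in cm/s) 4.678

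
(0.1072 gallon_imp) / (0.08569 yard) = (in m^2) 0.00622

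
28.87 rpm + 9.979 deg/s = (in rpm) 30.53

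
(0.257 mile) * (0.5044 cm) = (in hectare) 0.0002086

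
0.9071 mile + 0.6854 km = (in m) 2145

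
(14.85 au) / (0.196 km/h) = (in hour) 1.133e+10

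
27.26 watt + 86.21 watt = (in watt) 113.5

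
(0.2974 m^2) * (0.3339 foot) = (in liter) 30.27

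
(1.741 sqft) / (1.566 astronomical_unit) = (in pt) 1.957e-09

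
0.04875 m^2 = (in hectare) 4.875e-06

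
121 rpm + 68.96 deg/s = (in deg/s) 795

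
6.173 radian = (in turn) 0.9825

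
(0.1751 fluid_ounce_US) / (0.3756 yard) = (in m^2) 1.508e-05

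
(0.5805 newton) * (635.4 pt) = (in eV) 8.122e+17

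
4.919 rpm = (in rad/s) 0.5151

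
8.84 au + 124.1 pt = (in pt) 3.749e+15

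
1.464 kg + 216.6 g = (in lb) 3.705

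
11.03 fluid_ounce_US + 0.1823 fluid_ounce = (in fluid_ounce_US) 11.21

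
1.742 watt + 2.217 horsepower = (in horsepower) 2.219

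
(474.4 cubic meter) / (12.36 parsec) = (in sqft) 1.339e-14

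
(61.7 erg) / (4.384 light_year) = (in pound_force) 3.344e-23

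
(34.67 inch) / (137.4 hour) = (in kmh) 6.409e-06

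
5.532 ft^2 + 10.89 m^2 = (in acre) 0.002818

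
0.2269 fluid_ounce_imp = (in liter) 0.006447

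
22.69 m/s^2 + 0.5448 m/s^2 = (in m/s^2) 23.23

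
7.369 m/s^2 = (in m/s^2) 7.369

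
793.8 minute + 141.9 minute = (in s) 5.614e+04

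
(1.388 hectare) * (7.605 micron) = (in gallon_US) 27.89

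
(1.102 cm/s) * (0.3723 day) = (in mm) 3.545e+05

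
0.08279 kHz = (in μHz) 8.279e+07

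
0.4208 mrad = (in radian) 0.0004208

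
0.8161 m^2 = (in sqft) 8.784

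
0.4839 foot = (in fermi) 1.475e+14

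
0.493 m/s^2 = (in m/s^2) 0.493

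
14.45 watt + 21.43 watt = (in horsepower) 0.04812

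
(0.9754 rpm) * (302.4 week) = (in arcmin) 6.422e+10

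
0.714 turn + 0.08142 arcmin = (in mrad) 4486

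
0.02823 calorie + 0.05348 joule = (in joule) 0.1716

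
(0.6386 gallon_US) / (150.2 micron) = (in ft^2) 173.2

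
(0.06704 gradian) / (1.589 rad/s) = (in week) 1.096e-09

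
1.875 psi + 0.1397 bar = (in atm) 0.2655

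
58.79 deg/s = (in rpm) 9.798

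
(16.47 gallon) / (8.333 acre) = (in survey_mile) 1.149e-09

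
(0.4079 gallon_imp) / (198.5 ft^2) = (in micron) 100.6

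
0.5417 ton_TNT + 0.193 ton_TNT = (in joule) 3.074e+09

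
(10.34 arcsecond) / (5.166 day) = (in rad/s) 1.123e-10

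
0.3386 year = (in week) 17.66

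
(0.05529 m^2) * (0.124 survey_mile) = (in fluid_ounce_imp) 3.883e+05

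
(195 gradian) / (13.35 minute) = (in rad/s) 0.003824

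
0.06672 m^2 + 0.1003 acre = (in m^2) 406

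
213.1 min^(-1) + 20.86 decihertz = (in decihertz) 56.38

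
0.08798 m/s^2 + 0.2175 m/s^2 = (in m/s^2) 0.3055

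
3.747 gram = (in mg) 3747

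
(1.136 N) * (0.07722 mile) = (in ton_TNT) 3.374e-08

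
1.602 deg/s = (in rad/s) 0.02796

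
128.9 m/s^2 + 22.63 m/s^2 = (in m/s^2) 151.5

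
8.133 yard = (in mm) 7437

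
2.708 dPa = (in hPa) 0.002708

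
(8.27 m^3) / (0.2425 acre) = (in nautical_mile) 4.55e-06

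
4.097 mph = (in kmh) 6.593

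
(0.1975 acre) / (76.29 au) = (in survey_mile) 4.352e-14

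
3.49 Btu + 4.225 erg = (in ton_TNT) 8.801e-07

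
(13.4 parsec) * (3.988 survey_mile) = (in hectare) 2.654e+17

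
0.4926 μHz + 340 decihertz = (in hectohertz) 0.34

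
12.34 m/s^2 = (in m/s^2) 12.34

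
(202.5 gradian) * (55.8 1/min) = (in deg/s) 169.5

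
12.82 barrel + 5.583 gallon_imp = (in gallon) 545.1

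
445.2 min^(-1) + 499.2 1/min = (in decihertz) 157.4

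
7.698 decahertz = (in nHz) 7.698e+10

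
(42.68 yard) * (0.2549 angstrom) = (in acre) 2.458e-13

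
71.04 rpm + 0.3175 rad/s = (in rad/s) 7.757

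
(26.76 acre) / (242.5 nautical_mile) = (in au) 1.612e-12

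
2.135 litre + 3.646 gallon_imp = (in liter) 18.71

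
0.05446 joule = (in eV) 3.399e+17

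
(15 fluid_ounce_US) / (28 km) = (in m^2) 1.584e-08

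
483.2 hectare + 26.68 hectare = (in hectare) 509.9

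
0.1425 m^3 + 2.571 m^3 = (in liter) 2714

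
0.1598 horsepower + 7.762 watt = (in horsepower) 0.1702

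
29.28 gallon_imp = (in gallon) 35.16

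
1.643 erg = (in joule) 1.643e-07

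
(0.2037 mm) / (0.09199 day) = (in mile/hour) 5.733e-08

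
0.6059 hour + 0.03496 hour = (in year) 7.316e-05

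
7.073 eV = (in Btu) 1.074e-21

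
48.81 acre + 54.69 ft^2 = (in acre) 48.81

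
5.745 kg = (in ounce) 202.6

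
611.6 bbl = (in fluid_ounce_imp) 3.422e+06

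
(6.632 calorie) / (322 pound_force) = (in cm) 1.937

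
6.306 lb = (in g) 2860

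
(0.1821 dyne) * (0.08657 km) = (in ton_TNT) 3.768e-14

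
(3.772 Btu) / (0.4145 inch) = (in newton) 3.78e+05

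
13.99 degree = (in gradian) 15.54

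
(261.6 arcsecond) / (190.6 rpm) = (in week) 1.051e-10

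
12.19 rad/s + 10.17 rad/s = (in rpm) 213.5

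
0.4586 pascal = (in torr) 0.00344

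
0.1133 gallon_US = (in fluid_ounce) 14.5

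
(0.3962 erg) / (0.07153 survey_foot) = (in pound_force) 4.085e-07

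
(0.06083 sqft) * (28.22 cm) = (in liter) 1.595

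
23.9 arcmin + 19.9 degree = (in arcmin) 1218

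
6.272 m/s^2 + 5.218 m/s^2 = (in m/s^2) 11.49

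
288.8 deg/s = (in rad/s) 5.041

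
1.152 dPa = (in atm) 1.137e-06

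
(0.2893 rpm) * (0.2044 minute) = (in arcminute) 1277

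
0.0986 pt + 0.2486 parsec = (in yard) 8.389e+15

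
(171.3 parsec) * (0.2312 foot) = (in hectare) 3.725e+13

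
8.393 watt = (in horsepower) 0.01126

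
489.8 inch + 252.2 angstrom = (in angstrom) 1.244e+11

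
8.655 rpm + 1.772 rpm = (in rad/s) 1.092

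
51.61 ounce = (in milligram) 1.463e+06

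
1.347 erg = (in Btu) 1.277e-10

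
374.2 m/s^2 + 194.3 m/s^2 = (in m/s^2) 568.5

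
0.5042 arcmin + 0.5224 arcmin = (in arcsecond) 61.6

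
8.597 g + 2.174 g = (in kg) 0.01077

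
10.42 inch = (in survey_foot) 0.8683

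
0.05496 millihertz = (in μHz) 54.96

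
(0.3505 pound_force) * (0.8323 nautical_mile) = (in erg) 2.403e+10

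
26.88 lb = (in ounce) 430.1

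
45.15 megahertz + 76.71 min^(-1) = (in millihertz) 4.515e+10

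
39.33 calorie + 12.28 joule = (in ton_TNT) 4.226e-08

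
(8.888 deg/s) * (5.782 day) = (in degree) 4.44e+06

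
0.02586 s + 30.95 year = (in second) 9.76e+08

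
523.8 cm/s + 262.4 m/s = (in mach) 0.786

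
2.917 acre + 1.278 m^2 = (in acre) 2.917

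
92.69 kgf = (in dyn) 9.09e+07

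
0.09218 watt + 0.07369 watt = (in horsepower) 0.0002224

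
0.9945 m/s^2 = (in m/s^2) 0.9945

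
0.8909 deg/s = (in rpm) 0.1485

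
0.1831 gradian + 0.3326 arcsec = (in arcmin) 9.893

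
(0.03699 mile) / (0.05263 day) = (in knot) 0.02545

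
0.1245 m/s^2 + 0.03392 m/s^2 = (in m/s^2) 0.1584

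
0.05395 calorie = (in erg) 2.257e+06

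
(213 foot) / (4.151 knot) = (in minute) 0.5067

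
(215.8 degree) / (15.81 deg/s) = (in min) 0.2275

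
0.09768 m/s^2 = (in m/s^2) 0.09768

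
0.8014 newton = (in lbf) 0.1802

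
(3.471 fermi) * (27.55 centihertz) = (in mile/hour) 2.139e-15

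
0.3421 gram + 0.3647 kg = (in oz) 12.88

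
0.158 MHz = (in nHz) 1.58e+14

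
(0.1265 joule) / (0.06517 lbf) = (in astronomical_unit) 2.917e-12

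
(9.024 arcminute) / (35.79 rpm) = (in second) 0.0007004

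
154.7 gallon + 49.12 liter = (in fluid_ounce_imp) 2.234e+04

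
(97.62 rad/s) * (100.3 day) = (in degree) 4.847e+10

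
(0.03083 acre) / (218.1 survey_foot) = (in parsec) 6.082e-17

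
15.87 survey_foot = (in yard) 5.29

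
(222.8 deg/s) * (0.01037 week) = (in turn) 3882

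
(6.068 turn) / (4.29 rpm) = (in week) 0.0001403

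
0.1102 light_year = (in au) 6969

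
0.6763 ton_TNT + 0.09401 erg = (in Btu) 2.682e+06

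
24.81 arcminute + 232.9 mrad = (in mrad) 240.1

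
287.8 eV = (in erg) 4.611e-10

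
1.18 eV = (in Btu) 1.792e-22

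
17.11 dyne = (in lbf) 3.846e-05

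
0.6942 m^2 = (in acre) 0.0001715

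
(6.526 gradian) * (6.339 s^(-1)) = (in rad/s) 0.6498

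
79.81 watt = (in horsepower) 0.107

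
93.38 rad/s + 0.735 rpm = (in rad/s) 93.46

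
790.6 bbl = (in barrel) 790.6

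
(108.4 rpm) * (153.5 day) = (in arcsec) 3.105e+13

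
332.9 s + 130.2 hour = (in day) 5.429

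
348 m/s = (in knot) 676.5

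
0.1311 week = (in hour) 22.02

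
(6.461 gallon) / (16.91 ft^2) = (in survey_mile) 9.674e-06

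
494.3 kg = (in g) 4.943e+05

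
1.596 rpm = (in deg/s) 9.576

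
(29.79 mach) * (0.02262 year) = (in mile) 4.496e+06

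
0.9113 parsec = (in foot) 9.226e+16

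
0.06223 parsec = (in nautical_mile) 1.037e+12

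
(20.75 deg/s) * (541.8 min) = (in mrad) 1.177e+07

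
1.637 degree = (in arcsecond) 5893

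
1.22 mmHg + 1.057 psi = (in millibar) 74.5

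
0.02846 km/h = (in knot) 0.01537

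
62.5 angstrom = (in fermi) 6.25e+06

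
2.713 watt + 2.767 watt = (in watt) 5.48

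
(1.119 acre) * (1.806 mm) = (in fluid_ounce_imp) 2.878e+05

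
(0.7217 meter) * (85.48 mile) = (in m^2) 9.928e+04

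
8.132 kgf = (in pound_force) 17.93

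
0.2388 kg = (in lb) 0.5265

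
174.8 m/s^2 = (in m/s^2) 174.8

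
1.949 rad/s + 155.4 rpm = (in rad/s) 18.22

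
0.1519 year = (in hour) 1331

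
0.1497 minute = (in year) 2.848e-07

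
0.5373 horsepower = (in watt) 400.7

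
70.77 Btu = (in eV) 4.66e+23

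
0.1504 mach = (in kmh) 184.4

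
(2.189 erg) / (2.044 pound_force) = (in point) 6.825e-05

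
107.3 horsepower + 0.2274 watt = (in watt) 8.001e+04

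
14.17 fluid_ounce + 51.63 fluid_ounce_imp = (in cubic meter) 0.001886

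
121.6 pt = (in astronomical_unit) 2.868e-13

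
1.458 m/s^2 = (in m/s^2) 1.458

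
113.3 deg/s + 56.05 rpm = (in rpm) 74.93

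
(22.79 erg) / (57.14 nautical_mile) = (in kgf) 2.196e-12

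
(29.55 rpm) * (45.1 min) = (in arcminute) 2.879e+07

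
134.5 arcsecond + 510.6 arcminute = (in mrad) 149.2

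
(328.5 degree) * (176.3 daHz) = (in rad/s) 1.011e+04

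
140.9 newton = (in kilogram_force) 14.37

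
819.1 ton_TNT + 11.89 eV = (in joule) 3.427e+12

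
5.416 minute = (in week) 0.0005373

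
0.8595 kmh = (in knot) 0.4641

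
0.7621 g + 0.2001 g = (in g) 0.9622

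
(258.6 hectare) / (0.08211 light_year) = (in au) 2.225e-20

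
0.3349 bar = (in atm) 0.3305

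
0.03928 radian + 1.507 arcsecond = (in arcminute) 135.1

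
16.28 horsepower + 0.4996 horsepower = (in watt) 1.251e+04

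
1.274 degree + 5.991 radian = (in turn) 0.957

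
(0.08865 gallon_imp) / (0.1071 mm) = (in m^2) 3.763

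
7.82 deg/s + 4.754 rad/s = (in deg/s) 280.2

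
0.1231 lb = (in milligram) 5.584e+04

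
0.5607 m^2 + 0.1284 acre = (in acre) 0.1285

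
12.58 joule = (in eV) 7.852e+19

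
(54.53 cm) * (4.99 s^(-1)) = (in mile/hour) 6.087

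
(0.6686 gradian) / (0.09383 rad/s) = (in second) 0.1119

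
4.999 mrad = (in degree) 0.2864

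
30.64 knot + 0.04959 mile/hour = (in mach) 0.04636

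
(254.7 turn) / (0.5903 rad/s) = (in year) 8.597e-05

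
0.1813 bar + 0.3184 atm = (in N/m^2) 5.039e+04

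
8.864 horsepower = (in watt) 6610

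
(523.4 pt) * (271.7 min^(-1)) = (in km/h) 3.01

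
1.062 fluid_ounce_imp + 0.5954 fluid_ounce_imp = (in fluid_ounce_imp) 1.657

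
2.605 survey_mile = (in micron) 4.192e+09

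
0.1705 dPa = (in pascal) 0.01705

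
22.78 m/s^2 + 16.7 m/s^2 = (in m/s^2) 39.48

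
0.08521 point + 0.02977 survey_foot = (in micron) 9104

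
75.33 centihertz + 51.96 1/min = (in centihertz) 161.9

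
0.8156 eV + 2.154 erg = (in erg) 2.154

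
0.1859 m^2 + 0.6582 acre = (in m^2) 2664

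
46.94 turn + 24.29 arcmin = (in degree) 1.69e+04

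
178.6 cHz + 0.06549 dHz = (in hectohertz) 0.01793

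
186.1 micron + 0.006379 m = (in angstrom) 6.565e+07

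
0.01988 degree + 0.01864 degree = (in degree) 0.03852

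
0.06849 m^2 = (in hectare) 6.849e-06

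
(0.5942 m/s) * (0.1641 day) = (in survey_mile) 5.235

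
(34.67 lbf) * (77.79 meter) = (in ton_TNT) 2.867e-06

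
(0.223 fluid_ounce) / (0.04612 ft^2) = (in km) 1.539e-06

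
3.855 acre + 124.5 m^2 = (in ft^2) 1.693e+05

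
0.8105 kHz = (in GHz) 8.105e-07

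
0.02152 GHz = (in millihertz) 2.152e+10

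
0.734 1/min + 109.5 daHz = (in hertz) 1095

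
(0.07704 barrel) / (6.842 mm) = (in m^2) 1.79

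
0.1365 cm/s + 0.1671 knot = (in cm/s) 8.733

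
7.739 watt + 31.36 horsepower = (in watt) 2.339e+04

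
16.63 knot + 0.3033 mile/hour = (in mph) 19.44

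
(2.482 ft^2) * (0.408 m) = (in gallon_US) 24.85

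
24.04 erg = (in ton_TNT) 5.746e-16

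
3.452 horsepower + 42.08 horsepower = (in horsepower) 45.53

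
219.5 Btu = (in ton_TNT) 5.535e-05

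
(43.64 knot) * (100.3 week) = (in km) 1.362e+06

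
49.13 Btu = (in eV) 3.235e+23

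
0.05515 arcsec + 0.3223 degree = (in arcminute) 19.34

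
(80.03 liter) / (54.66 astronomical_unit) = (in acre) 2.418e-18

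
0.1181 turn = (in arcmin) 2551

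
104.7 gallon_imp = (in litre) 476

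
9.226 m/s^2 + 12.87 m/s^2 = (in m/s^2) 22.1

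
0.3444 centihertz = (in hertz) 0.003444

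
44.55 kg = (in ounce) 1571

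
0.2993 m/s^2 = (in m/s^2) 0.2993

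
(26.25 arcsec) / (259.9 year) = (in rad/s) 1.553e-14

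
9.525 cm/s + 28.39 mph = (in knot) 24.86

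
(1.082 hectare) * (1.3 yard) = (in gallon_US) 3.398e+06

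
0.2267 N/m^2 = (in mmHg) 0.0017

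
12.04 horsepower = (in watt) 8978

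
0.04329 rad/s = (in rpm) 0.4134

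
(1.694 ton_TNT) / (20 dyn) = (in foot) 1.163e+14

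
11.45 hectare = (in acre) 28.29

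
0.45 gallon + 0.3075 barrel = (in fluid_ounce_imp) 1781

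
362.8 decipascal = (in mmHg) 0.2721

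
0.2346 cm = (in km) 2.346e-06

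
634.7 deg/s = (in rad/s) 11.08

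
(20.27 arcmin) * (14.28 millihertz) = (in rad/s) 8.42e-05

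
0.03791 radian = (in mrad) 37.91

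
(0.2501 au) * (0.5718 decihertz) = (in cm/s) 2.139e+11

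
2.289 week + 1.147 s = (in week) 2.289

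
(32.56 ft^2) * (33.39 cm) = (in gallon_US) 266.8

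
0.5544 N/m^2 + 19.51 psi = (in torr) 1009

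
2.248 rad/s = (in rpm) 21.47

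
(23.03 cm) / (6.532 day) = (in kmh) 1.469e-06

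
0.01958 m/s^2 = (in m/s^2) 0.01958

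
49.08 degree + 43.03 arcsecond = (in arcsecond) 1.767e+05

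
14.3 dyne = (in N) 0.000143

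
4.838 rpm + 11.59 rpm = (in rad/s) 1.72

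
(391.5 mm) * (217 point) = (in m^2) 0.02997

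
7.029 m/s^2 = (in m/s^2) 7.029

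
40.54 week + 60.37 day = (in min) 4.956e+05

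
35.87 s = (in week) 5.931e-05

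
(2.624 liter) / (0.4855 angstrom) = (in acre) 1.336e+04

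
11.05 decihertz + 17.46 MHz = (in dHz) 1.746e+08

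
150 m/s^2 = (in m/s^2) 150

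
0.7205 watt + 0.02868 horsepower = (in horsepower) 0.02965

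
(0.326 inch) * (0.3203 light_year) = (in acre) 6.2e+09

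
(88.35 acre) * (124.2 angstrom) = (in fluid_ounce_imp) 156.3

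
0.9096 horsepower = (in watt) 678.3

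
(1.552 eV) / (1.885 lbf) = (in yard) 3.243e-20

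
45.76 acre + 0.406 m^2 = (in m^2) 1.852e+05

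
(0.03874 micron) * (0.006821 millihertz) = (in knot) 5.137e-13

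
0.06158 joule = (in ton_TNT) 1.472e-11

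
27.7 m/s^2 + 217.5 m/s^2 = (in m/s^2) 245.2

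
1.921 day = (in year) 0.005263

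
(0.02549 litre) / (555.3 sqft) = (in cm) 4.941e-05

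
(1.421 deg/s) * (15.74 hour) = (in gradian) 8.947e+04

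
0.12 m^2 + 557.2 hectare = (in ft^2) 5.998e+07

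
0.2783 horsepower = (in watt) 207.5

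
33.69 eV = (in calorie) 1.29e-18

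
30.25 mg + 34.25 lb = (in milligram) 1.554e+07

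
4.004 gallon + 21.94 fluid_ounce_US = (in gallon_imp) 3.477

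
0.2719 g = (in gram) 0.2719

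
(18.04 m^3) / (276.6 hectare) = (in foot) 2.14e-05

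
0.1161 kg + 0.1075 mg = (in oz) 4.095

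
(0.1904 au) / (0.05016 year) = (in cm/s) 1.801e+06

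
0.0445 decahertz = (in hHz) 0.00445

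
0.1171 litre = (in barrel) 0.0007365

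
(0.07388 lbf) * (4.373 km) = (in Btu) 1.362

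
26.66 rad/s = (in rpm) 254.6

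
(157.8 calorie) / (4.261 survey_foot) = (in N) 508.4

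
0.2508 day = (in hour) 6.019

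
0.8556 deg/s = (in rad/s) 0.01493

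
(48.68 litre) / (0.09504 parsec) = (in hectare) 1.66e-21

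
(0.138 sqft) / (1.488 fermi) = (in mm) 8.616e+15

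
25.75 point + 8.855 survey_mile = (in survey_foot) 4.675e+04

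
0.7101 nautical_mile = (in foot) 4315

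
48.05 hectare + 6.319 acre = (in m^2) 5.061e+05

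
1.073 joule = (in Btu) 0.001017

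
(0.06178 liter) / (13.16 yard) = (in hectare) 5.134e-10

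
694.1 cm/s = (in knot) 13.49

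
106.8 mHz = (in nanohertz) 1.068e+08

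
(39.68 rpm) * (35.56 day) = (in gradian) 8.127e+08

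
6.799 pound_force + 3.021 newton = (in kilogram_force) 3.392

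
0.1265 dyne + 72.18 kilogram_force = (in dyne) 7.078e+07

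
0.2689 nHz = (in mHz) 2.689e-07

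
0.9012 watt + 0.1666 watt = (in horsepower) 0.001432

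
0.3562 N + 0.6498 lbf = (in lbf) 0.7299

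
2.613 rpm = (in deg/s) 15.68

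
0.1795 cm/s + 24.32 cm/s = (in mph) 0.548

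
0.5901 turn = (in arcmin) 1.275e+04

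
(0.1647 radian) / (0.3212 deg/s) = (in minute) 0.4897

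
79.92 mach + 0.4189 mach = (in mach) 80.34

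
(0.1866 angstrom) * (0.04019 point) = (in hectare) 2.646e-20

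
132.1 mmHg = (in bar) 0.1761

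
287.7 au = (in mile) 2.674e+10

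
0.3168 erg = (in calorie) 7.572e-09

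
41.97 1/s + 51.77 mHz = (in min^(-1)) 2521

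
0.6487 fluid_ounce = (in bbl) 0.0001207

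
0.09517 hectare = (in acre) 0.2352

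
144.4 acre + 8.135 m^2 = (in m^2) 5.844e+05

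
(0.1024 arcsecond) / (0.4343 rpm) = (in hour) 3.032e-09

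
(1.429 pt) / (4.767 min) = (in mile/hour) 3.943e-06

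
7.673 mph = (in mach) 0.01007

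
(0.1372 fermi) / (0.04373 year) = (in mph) 2.225e-22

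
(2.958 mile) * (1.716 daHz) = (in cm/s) 8.169e+06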